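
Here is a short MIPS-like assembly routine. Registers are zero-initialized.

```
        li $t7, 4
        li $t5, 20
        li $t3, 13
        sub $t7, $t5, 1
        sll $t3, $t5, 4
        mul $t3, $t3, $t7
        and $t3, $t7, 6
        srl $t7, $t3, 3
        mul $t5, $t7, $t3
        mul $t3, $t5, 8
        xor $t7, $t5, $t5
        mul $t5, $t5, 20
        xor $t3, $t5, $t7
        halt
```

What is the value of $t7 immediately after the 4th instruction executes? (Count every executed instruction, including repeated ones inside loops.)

after li $t7, 4: $t7=4
after li $t5, 20: $t5=20
after li $t3, 13: $t3=13
after sub $t7, $t5, 1: $t7=20-1=19
After step 4: $t7 = 19.

19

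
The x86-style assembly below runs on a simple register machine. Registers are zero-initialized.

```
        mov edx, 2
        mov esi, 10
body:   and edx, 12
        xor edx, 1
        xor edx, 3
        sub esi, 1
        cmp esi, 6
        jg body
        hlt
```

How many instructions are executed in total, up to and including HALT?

mov edx, 2 → edx=2
mov esi, 10 → esi=10
and edx, 12 → edx=2&12=0
xor edx, 1 → edx=0^1=1
xor edx, 3 → edx=1^3=2
sub esi, 1 → esi=10-1=9
cmp esi, 6  (cmp 9,6)
jg body: taken
and edx, 12 → edx=2&12=0
xor edx, 1 → edx=0^1=1
xor edx, 3 → edx=1^3=2
sub esi, 1 → esi=9-1=8
cmp esi, 6  (cmp 8,6)
jg body: taken
and edx, 12 → edx=2&12=0
xor edx, 1 → edx=0^1=1
xor edx, 3 → edx=1^3=2
sub esi, 1 → esi=8-1=7
cmp esi, 6  (cmp 7,6)
jg body: taken
and edx, 12 → edx=2&12=0
xor edx, 1 → edx=0^1=1
xor edx, 3 → edx=1^3=2
sub esi, 1 → esi=7-1=6
cmp esi, 6  (cmp 6,6)
jg body: not taken
halt.
Total executed instructions: 27.

27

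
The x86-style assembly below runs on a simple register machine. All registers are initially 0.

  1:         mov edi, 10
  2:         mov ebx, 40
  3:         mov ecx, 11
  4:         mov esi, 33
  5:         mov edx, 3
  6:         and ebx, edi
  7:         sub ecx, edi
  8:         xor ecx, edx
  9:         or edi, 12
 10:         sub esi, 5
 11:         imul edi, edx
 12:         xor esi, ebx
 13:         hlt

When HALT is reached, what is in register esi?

mov edi, 10 → edi=10
mov ebx, 40 → ebx=40
mov ecx, 11 → ecx=11
mov esi, 33 → esi=33
mov edx, 3 → edx=3
and ebx, edi → ebx=40&10=8
sub ecx, edi → ecx=11-10=1
xor ecx, edx → ecx=1^3=2
or edi, 12 → edi=10|12=14
sub esi, 5 → esi=33-5=28
imul edi, edx → edi=14*3=42
xor esi, ebx → esi=28^8=20
halt.

20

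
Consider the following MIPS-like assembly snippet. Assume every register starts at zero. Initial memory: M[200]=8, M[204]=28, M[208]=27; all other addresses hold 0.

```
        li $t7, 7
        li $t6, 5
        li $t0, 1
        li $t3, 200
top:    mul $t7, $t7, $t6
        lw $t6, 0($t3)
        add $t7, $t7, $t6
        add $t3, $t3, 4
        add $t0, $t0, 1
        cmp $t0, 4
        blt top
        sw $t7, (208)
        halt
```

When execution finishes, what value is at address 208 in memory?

10443

after li $t7, 7: $t7=7
after li $t6, 5: $t6=5
after li $t0, 1: $t0=1
after li $t3, 200: $t3=200
after mul $t7, $t7, $t6: $t7=7*5=35
after lw $t6, 0($t3): $t6=M[200]=8
after add $t7, $t7, $t6: $t7=35+8=43
after add $t3, $t3, 4: $t3=200+4=204
after add $t0, $t0, 1: $t0=1+1=2
cmp $t0, 4  (cmp 2,4)
blt top: taken
after mul $t7, $t7, $t6: $t7=43*8=344
after lw $t6, 0($t3): $t6=M[204]=28
after add $t7, $t7, $t6: $t7=344+28=372
after add $t3, $t3, 4: $t3=204+4=208
after add $t0, $t0, 1: $t0=2+1=3
cmp $t0, 4  (cmp 3,4)
blt top: taken
after mul $t7, $t7, $t6: $t7=372*28=10416
after lw $t6, 0($t3): $t6=M[208]=27
after add $t7, $t7, $t6: $t7=10416+27=10443
after add $t3, $t3, 4: $t3=208+4=212
after add $t0, $t0, 1: $t0=3+1=4
cmp $t0, 4  (cmp 4,4)
blt top: not taken
sw $t7, (208) → M[208]=10443
halt.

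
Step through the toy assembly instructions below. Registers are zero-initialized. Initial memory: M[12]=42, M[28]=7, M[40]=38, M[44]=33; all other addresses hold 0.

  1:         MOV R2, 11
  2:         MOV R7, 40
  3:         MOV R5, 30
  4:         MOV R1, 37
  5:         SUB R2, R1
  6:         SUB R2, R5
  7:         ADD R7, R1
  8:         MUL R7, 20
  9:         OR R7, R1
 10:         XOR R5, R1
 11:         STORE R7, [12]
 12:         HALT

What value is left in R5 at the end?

after MOV R2, 11: R2=11
after MOV R7, 40: R7=40
after MOV R5, 30: R5=30
after MOV R1, 37: R1=37
after SUB R2, R1: R2=11-37=-26
after SUB R2, R5: R2=(-26)-30=-56
after ADD R7, R1: R7=40+37=77
after MUL R7, 20: R7=77*20=1540
after OR R7, R1: R7=1540|37=1573
after XOR R5, R1: R5=30^37=59
STORE R7, [12] → M[12]=1573
halt.

59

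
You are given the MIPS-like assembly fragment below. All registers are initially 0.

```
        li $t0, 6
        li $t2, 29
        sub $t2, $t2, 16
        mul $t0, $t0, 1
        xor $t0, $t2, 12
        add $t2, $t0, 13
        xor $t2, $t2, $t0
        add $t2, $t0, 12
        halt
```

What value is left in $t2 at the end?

$t0=6
$t2=29
$t2=29-16=13
$t0=6*1=6
$t0=13^12=1
$t2=1+13=14
$t2=14^1=15
$t2=1+12=13
halt.

13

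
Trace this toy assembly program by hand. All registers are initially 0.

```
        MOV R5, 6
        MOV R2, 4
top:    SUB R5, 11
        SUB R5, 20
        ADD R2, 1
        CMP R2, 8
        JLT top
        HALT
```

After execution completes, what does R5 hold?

-118

R5=6
R2=4
R5=6-11=-5
R5=(-5)-20=-25
R2=4+1=5
CMP R2, 8  (cmp 5,8)
JLT top: taken
R5=(-25)-11=-36
R5=(-36)-20=-56
R2=5+1=6
CMP R2, 8  (cmp 6,8)
JLT top: taken
R5=(-56)-11=-67
R5=(-67)-20=-87
R2=6+1=7
CMP R2, 8  (cmp 7,8)
JLT top: taken
R5=(-87)-11=-98
R5=(-98)-20=-118
R2=7+1=8
CMP R2, 8  (cmp 8,8)
JLT top: not taken
halt.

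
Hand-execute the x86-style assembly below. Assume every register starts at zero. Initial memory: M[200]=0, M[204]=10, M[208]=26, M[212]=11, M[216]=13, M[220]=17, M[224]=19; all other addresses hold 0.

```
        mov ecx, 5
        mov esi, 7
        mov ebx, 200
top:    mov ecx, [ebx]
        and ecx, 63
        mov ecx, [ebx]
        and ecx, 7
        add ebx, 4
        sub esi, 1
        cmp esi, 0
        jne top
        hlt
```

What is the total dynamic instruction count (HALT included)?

60

after mov ecx, 5: ecx=5
after mov esi, 7: esi=7
after mov ebx, 200: ebx=200
after mov ecx, [ebx]: ecx=M[200]=0
after and ecx, 63: ecx=0&63=0
after mov ecx, [ebx]: ecx=M[200]=0
after and ecx, 7: ecx=0&7=0
after add ebx, 4: ebx=200+4=204
after sub esi, 1: esi=7-1=6
cmp esi, 0  (cmp 6,0)
jne top: taken
after mov ecx, [ebx]: ecx=M[204]=10
after and ecx, 63: ecx=10&63=10
after mov ecx, [ebx]: ecx=M[204]=10
after and ecx, 7: ecx=10&7=2
after add ebx, 4: ebx=204+4=208
after sub esi, 1: esi=6-1=5
cmp esi, 0  (cmp 5,0)
jne top: taken
after mov ecx, [ebx]: ecx=M[208]=26
after and ecx, 63: ecx=26&63=26
after mov ecx, [ebx]: ecx=M[208]=26
after and ecx, 7: ecx=26&7=2
after add ebx, 4: ebx=208+4=212
after sub esi, 1: esi=5-1=4
cmp esi, 0  (cmp 4,0)
jne top: taken
after mov ecx, [ebx]: ecx=M[212]=11
after and ecx, 63: ecx=11&63=11
after mov ecx, [ebx]: ecx=M[212]=11
after and ecx, 7: ecx=11&7=3
after add ebx, 4: ebx=212+4=216
after sub esi, 1: esi=4-1=3
cmp esi, 0  (cmp 3,0)
jne top: taken
after mov ecx, [ebx]: ecx=M[216]=13
after and ecx, 63: ecx=13&63=13
after mov ecx, [ebx]: ecx=M[216]=13
after and ecx, 7: ecx=13&7=5
after add ebx, 4: ebx=216+4=220
after sub esi, 1: esi=3-1=2
cmp esi, 0  (cmp 2,0)
jne top: taken
after mov ecx, [ebx]: ecx=M[220]=17
after and ecx, 63: ecx=17&63=17
after mov ecx, [ebx]: ecx=M[220]=17
after and ecx, 7: ecx=17&7=1
after add ebx, 4: ebx=220+4=224
after sub esi, 1: esi=2-1=1
cmp esi, 0  (cmp 1,0)
jne top: taken
after mov ecx, [ebx]: ecx=M[224]=19
after and ecx, 63: ecx=19&63=19
after mov ecx, [ebx]: ecx=M[224]=19
after and ecx, 7: ecx=19&7=3
after add ebx, 4: ebx=224+4=228
after sub esi, 1: esi=1-1=0
cmp esi, 0  (cmp 0,0)
jne top: not taken
halt.
Total executed instructions: 60.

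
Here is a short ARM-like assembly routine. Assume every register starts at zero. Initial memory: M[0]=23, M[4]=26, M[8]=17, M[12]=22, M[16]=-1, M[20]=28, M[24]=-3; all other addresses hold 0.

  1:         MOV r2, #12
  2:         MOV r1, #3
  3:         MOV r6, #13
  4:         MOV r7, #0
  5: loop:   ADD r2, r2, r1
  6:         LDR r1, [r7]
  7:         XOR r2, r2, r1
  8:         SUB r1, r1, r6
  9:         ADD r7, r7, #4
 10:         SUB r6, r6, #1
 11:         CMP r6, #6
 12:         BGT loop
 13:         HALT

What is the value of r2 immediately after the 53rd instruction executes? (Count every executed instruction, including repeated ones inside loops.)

-106

after MOV r2, #12: r2=12
after MOV r1, #3: r1=3
after MOV r6, #13: r6=13
after MOV r7, #0: r7=0
after ADD r2, r2, r1: r2=12+3=15
after LDR r1, [r7]: r1=M[0]=23
after XOR r2, r2, r1: r2=15^23=24
after SUB r1, r1, r6: r1=23-13=10
after ADD r7, r7, #4: r7=0+4=4
after SUB r6, r6, #1: r6=13-1=12
CMP r6, #6  (cmp 12,6)
BGT loop: taken
after ADD r2, r2, r1: r2=24+10=34
after LDR r1, [r7]: r1=M[4]=26
after XOR r2, r2, r1: r2=34^26=56
after SUB r1, r1, r6: r1=26-12=14
after ADD r7, r7, #4: r7=4+4=8
after SUB r6, r6, #1: r6=12-1=11
CMP r6, #6  (cmp 11,6)
BGT loop: taken
after ADD r2, r2, r1: r2=56+14=70
after LDR r1, [r7]: r1=M[8]=17
after XOR r2, r2, r1: r2=70^17=87
after SUB r1, r1, r6: r1=17-11=6
after ADD r7, r7, #4: r7=8+4=12
after SUB r6, r6, #1: r6=11-1=10
CMP r6, #6  (cmp 10,6)
BGT loop: taken
after ADD r2, r2, r1: r2=87+6=93
after LDR r1, [r7]: r1=M[12]=22
after XOR r2, r2, r1: r2=93^22=75
after SUB r1, r1, r6: r1=22-10=12
after ADD r7, r7, #4: r7=12+4=16
after SUB r6, r6, #1: r6=10-1=9
CMP r6, #6  (cmp 9,6)
BGT loop: taken
after ADD r2, r2, r1: r2=75+12=87
after LDR r1, [r7]: r1=M[16]=-1
after XOR r2, r2, r1: r2=87^(-1)=-88
after SUB r1, r1, r6: r1=(-1)-9=-10
after ADD r7, r7, #4: r7=16+4=20
after SUB r6, r6, #1: r6=9-1=8
CMP r6, #6  (cmp 8,6)
BGT loop: taken
after ADD r2, r2, r1: r2=(-88)+(-10)=-98
after LDR r1, [r7]: r1=M[20]=28
after XOR r2, r2, r1: r2=(-98)^28=-126
after SUB r1, r1, r6: r1=28-8=20
after ADD r7, r7, #4: r7=20+4=24
after SUB r6, r6, #1: r6=8-1=7
CMP r6, #6  (cmp 7,6)
BGT loop: taken
after ADD r2, r2, r1: r2=(-126)+20=-106
After step 53: r2 = -106.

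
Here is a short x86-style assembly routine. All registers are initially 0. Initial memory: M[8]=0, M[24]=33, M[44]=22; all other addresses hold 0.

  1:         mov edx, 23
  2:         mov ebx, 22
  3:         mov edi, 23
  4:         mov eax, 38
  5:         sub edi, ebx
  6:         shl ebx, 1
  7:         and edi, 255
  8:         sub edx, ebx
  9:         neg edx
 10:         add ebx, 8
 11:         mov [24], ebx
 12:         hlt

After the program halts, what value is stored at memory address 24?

52

edx=23
ebx=22
edi=23
eax=38
edi=23-22=1
ebx=22<<1=44
edi=1&255=1
edx=23-44=-21
edx=-(-21)=21
ebx=44+8=52
mov [24], ebx → M[24]=52
halt.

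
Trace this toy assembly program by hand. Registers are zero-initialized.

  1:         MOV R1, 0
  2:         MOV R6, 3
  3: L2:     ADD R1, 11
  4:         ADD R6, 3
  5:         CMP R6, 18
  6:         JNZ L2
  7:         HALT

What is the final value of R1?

55

after MOV R1, 0: R1=0
after MOV R6, 3: R6=3
after ADD R1, 11: R1=0+11=11
after ADD R6, 3: R6=3+3=6
CMP R6, 18  (cmp 6,18)
JNZ L2: taken
after ADD R1, 11: R1=11+11=22
after ADD R6, 3: R6=6+3=9
CMP R6, 18  (cmp 9,18)
JNZ L2: taken
after ADD R1, 11: R1=22+11=33
after ADD R6, 3: R6=9+3=12
CMP R6, 18  (cmp 12,18)
JNZ L2: taken
after ADD R1, 11: R1=33+11=44
after ADD R6, 3: R6=12+3=15
CMP R6, 18  (cmp 15,18)
JNZ L2: taken
after ADD R1, 11: R1=44+11=55
after ADD R6, 3: R6=15+3=18
CMP R6, 18  (cmp 18,18)
JNZ L2: not taken
halt.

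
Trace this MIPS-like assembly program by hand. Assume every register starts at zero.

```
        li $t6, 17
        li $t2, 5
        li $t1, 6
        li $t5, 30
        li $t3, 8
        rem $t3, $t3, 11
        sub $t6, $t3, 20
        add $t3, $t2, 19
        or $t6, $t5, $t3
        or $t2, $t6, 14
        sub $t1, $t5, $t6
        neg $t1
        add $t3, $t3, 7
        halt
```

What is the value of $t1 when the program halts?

0

$t6=17
$t2=5
$t1=6
$t5=30
$t3=8
$t3=8%11=8
$t6=8-20=-12
$t3=5+19=24
$t6=30|24=30
$t2=30|14=30
$t1=30-30=0
$t1=-(0)=0
$t3=24+7=31
halt.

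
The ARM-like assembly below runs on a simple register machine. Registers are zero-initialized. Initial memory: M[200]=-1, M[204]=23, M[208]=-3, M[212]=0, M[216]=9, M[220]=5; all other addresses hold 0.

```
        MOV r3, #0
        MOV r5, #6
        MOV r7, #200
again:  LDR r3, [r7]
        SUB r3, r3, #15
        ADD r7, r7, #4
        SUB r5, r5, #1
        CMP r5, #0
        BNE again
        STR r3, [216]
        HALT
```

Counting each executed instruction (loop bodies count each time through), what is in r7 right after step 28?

after MOV r3, #0: r3=0
after MOV r5, #6: r5=6
after MOV r7, #200: r7=200
after LDR r3, [r7]: r3=M[200]=-1
after SUB r3, r3, #15: r3=(-1)-15=-16
after ADD r7, r7, #4: r7=200+4=204
after SUB r5, r5, #1: r5=6-1=5
CMP r5, #0  (cmp 5,0)
BNE again: taken
after LDR r3, [r7]: r3=M[204]=23
after SUB r3, r3, #15: r3=23-15=8
after ADD r7, r7, #4: r7=204+4=208
after SUB r5, r5, #1: r5=5-1=4
CMP r5, #0  (cmp 4,0)
BNE again: taken
after LDR r3, [r7]: r3=M[208]=-3
after SUB r3, r3, #15: r3=(-3)-15=-18
after ADD r7, r7, #4: r7=208+4=212
after SUB r5, r5, #1: r5=4-1=3
CMP r5, #0  (cmp 3,0)
BNE again: taken
after LDR r3, [r7]: r3=M[212]=0
after SUB r3, r3, #15: r3=0-15=-15
after ADD r7, r7, #4: r7=212+4=216
after SUB r5, r5, #1: r5=3-1=2
CMP r5, #0  (cmp 2,0)
BNE again: taken
after LDR r3, [r7]: r3=M[216]=9
After step 28: r7 = 216.

216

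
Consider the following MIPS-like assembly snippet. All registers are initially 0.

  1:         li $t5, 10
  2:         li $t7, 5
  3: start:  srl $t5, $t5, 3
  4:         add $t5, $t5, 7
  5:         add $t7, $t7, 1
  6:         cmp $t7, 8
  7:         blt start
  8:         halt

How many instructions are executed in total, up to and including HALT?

18

li $t5, 10 → $t5=10
li $t7, 5 → $t7=5
srl $t5, $t5, 3 → $t5=10>>3=1
add $t5, $t5, 7 → $t5=1+7=8
add $t7, $t7, 1 → $t7=5+1=6
cmp $t7, 8  (cmp 6,8)
blt start: taken
srl $t5, $t5, 3 → $t5=8>>3=1
add $t5, $t5, 7 → $t5=1+7=8
add $t7, $t7, 1 → $t7=6+1=7
cmp $t7, 8  (cmp 7,8)
blt start: taken
srl $t5, $t5, 3 → $t5=8>>3=1
add $t5, $t5, 7 → $t5=1+7=8
add $t7, $t7, 1 → $t7=7+1=8
cmp $t7, 8  (cmp 8,8)
blt start: not taken
halt.
Total executed instructions: 18.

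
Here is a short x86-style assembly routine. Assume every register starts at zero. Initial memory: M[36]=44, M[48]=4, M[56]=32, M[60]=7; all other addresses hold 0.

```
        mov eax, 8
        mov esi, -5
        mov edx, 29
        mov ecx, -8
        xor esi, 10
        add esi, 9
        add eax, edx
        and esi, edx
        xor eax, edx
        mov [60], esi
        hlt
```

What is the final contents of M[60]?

eax=8
esi=-5
edx=29
ecx=-8
esi=(-5)^10=-15
esi=(-15)+9=-6
eax=8+29=37
esi=(-6)&29=24
eax=37^29=56
mov [60], esi → M[60]=24
halt.

24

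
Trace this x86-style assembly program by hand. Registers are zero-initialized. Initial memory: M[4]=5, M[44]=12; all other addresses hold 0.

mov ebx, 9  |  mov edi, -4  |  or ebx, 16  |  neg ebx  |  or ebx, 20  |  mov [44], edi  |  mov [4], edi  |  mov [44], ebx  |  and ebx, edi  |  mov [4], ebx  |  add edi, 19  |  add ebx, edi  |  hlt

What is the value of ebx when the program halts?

ebx=9
edi=-4
ebx=9|16=25
ebx=-(25)=-25
ebx=(-25)|20=-9
mov [44], edi → M[44]=-4
mov [4], edi → M[4]=-4
mov [44], ebx → M[44]=-9
ebx=(-9)&(-4)=-12
mov [4], ebx → M[4]=-12
edi=(-4)+19=15
ebx=(-12)+15=3
halt.

3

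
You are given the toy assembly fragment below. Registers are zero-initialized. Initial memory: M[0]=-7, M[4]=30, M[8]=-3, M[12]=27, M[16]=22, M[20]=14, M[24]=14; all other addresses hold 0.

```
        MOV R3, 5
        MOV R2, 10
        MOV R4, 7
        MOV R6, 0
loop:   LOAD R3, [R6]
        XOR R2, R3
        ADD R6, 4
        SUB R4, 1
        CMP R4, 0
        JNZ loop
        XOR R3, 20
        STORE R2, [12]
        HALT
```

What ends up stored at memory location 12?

R3=5
R2=10
R4=7
R6=0
R3=M[0]=-7
R2=10^(-7)=-13
R6=0+4=4
R4=7-1=6
CMP R4, 0  (cmp 6,0)
JNZ loop: taken
R3=M[4]=30
R2=(-13)^30=-19
R6=4+4=8
R4=6-1=5
CMP R4, 0  (cmp 5,0)
JNZ loop: taken
R3=M[8]=-3
R2=(-19)^(-3)=16
R6=8+4=12
R4=5-1=4
CMP R4, 0  (cmp 4,0)
JNZ loop: taken
R3=M[12]=27
R2=16^27=11
R6=12+4=16
R4=4-1=3
CMP R4, 0  (cmp 3,0)
JNZ loop: taken
R3=M[16]=22
R2=11^22=29
R6=16+4=20
R4=3-1=2
CMP R4, 0  (cmp 2,0)
JNZ loop: taken
R3=M[20]=14
R2=29^14=19
R6=20+4=24
R4=2-1=1
CMP R4, 0  (cmp 1,0)
JNZ loop: taken
R3=M[24]=14
R2=19^14=29
R6=24+4=28
R4=1-1=0
CMP R4, 0  (cmp 0,0)
JNZ loop: not taken
R3=14^20=26
STORE R2, [12] → M[12]=29
halt.

29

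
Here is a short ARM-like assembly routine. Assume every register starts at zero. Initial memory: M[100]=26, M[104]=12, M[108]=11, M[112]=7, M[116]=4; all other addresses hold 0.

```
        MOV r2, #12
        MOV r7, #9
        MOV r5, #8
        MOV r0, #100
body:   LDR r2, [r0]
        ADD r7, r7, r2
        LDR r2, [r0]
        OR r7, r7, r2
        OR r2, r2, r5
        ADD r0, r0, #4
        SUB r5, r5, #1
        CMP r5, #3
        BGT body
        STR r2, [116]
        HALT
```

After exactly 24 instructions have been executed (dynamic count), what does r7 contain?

90

MOV r2, #12 → r2=12
MOV r7, #9 → r7=9
MOV r5, #8 → r5=8
MOV r0, #100 → r0=100
LDR r2, [r0] → r2=M[100]=26
ADD r7, r7, r2 → r7=9+26=35
LDR r2, [r0] → r2=M[100]=26
OR r7, r7, r2 → r7=35|26=59
OR r2, r2, r5 → r2=26|8=26
ADD r0, r0, #4 → r0=100+4=104
SUB r5, r5, #1 → r5=8-1=7
CMP r5, #3  (cmp 7,3)
BGT body: taken
LDR r2, [r0] → r2=M[104]=12
ADD r7, r7, r2 → r7=59+12=71
LDR r2, [r0] → r2=M[104]=12
OR r7, r7, r2 → r7=71|12=79
OR r2, r2, r5 → r2=12|7=15
ADD r0, r0, #4 → r0=104+4=108
SUB r5, r5, #1 → r5=7-1=6
CMP r5, #3  (cmp 6,3)
BGT body: taken
LDR r2, [r0] → r2=M[108]=11
ADD r7, r7, r2 → r7=79+11=90
After step 24: r7 = 90.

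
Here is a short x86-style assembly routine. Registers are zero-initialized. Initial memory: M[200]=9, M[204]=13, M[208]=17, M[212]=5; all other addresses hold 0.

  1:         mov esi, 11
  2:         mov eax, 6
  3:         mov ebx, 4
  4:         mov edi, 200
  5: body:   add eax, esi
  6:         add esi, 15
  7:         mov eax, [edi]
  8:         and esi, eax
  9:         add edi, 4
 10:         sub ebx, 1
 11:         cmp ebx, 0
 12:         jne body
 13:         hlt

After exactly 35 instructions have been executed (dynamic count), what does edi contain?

esi=11
eax=6
ebx=4
edi=200
eax=6+11=17
esi=11+15=26
eax=M[200]=9
esi=26&9=8
edi=200+4=204
ebx=4-1=3
cmp ebx, 0  (cmp 3,0)
jne body: taken
eax=9+8=17
esi=8+15=23
eax=M[204]=13
esi=23&13=5
edi=204+4=208
ebx=3-1=2
cmp ebx, 0  (cmp 2,0)
jne body: taken
eax=13+5=18
esi=5+15=20
eax=M[208]=17
esi=20&17=16
edi=208+4=212
ebx=2-1=1
cmp ebx, 0  (cmp 1,0)
jne body: taken
eax=17+16=33
esi=16+15=31
eax=M[212]=5
esi=31&5=5
edi=212+4=216
ebx=1-1=0
cmp ebx, 0  (cmp 0,0)
After step 35: edi = 216.

216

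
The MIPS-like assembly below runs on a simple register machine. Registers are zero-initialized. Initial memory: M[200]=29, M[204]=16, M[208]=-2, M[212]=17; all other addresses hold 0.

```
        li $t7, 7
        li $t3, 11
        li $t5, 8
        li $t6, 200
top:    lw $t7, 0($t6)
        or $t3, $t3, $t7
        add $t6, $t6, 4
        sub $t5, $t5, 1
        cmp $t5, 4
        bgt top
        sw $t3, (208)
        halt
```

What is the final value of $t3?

li $t7, 7 → $t7=7
li $t3, 11 → $t3=11
li $t5, 8 → $t5=8
li $t6, 200 → $t6=200
lw $t7, 0($t6) → $t7=M[200]=29
or $t3, $t3, $t7 → $t3=11|29=31
add $t6, $t6, 4 → $t6=200+4=204
sub $t5, $t5, 1 → $t5=8-1=7
cmp $t5, 4  (cmp 7,4)
bgt top: taken
lw $t7, 0($t6) → $t7=M[204]=16
or $t3, $t3, $t7 → $t3=31|16=31
add $t6, $t6, 4 → $t6=204+4=208
sub $t5, $t5, 1 → $t5=7-1=6
cmp $t5, 4  (cmp 6,4)
bgt top: taken
lw $t7, 0($t6) → $t7=M[208]=-2
or $t3, $t3, $t7 → $t3=31|(-2)=-1
add $t6, $t6, 4 → $t6=208+4=212
sub $t5, $t5, 1 → $t5=6-1=5
cmp $t5, 4  (cmp 5,4)
bgt top: taken
lw $t7, 0($t6) → $t7=M[212]=17
or $t3, $t3, $t7 → $t3=(-1)|17=-1
add $t6, $t6, 4 → $t6=212+4=216
sub $t5, $t5, 1 → $t5=5-1=4
cmp $t5, 4  (cmp 4,4)
bgt top: not taken
sw $t3, (208) → M[208]=-1
halt.

-1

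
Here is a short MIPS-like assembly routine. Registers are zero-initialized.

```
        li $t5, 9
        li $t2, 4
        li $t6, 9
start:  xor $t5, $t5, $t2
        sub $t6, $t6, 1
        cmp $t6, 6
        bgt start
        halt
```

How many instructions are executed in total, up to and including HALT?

16

li $t5, 9 → $t5=9
li $t2, 4 → $t2=4
li $t6, 9 → $t6=9
xor $t5, $t5, $t2 → $t5=9^4=13
sub $t6, $t6, 1 → $t6=9-1=8
cmp $t6, 6  (cmp 8,6)
bgt start: taken
xor $t5, $t5, $t2 → $t5=13^4=9
sub $t6, $t6, 1 → $t6=8-1=7
cmp $t6, 6  (cmp 7,6)
bgt start: taken
xor $t5, $t5, $t2 → $t5=9^4=13
sub $t6, $t6, 1 → $t6=7-1=6
cmp $t6, 6  (cmp 6,6)
bgt start: not taken
halt.
Total executed instructions: 16.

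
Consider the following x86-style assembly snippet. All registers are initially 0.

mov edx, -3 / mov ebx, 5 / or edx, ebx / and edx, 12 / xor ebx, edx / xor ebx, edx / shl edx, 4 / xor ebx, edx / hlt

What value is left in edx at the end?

edx=-3
ebx=5
edx=(-3)|5=-3
edx=(-3)&12=12
ebx=5^12=9
ebx=9^12=5
edx=12<<4=192
ebx=5^192=197
halt.

192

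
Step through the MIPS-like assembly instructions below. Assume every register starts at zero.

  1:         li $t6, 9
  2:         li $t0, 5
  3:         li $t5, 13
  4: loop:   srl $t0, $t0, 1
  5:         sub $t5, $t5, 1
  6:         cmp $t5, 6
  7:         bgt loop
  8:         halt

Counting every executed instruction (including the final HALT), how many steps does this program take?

$t6=9
$t0=5
$t5=13
$t0=5>>1=2
$t5=13-1=12
cmp $t5, 6  (cmp 12,6)
bgt loop: taken
$t0=2>>1=1
$t5=12-1=11
cmp $t5, 6  (cmp 11,6)
bgt loop: taken
$t0=1>>1=0
$t5=11-1=10
cmp $t5, 6  (cmp 10,6)
bgt loop: taken
$t0=0>>1=0
$t5=10-1=9
cmp $t5, 6  (cmp 9,6)
bgt loop: taken
$t0=0>>1=0
$t5=9-1=8
cmp $t5, 6  (cmp 8,6)
bgt loop: taken
$t0=0>>1=0
$t5=8-1=7
cmp $t5, 6  (cmp 7,6)
bgt loop: taken
$t0=0>>1=0
$t5=7-1=6
cmp $t5, 6  (cmp 6,6)
bgt loop: not taken
halt.
Total executed instructions: 32.

32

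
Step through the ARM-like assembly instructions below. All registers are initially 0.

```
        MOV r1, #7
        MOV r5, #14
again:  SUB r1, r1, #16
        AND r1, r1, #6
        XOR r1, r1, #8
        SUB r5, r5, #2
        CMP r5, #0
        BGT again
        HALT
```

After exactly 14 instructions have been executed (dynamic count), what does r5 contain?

10

r1=7
r5=14
r1=7-16=-9
r1=(-9)&6=6
r1=6^8=14
r5=14-2=12
CMP r5, #0  (cmp 12,0)
BGT again: taken
r1=14-16=-2
r1=(-2)&6=6
r1=6^8=14
r5=12-2=10
CMP r5, #0  (cmp 10,0)
BGT again: taken
After step 14: r5 = 10.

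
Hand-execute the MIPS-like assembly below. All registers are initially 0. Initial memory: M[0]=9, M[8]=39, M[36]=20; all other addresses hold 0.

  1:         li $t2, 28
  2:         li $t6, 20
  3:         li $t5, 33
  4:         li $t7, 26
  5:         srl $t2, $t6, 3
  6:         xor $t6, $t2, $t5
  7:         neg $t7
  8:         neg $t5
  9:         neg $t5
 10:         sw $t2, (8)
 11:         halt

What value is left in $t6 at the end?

li $t2, 28 → $t2=28
li $t6, 20 → $t6=20
li $t5, 33 → $t5=33
li $t7, 26 → $t7=26
srl $t2, $t6, 3 → $t2=20>>3=2
xor $t6, $t2, $t5 → $t6=2^33=35
neg $t7 → $t7=-(26)=-26
neg $t5 → $t5=-(33)=-33
neg $t5 → $t5=-(-33)=33
sw $t2, (8) → M[8]=2
halt.

35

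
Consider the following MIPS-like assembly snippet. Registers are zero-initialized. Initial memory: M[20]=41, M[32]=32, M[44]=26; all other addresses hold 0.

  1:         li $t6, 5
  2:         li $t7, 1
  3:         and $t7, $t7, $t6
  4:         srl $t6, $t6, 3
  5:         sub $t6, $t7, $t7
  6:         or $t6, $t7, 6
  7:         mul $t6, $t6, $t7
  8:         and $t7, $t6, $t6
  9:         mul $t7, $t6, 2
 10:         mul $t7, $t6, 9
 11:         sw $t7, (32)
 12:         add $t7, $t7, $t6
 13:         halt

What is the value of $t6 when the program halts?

li $t6, 5 → $t6=5
li $t7, 1 → $t7=1
and $t7, $t7, $t6 → $t7=1&5=1
srl $t6, $t6, 3 → $t6=5>>3=0
sub $t6, $t7, $t7 → $t6=1-1=0
or $t6, $t7, 6 → $t6=1|6=7
mul $t6, $t6, $t7 → $t6=7*1=7
and $t7, $t6, $t6 → $t7=7&7=7
mul $t7, $t6, 2 → $t7=7*2=14
mul $t7, $t6, 9 → $t7=7*9=63
sw $t7, (32) → M[32]=63
add $t7, $t7, $t6 → $t7=63+7=70
halt.

7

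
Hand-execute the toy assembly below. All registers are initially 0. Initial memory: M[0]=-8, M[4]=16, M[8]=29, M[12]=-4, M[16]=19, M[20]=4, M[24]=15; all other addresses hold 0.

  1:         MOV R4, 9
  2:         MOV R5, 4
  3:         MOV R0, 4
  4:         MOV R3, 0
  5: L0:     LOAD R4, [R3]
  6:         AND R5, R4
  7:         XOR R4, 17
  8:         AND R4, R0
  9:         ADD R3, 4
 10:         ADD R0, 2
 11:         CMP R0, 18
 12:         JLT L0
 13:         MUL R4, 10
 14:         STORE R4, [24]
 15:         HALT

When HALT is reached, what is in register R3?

after MOV R4, 9: R4=9
after MOV R5, 4: R5=4
after MOV R0, 4: R0=4
after MOV R3, 0: R3=0
after LOAD R4, [R3]: R4=M[0]=-8
after AND R5, R4: R5=4&(-8)=0
after XOR R4, 17: R4=(-8)^17=-23
after AND R4, R0: R4=(-23)&4=0
after ADD R3, 4: R3=0+4=4
after ADD R0, 2: R0=4+2=6
CMP R0, 18  (cmp 6,18)
JLT L0: taken
after LOAD R4, [R3]: R4=M[4]=16
after AND R5, R4: R5=0&16=0
after XOR R4, 17: R4=16^17=1
after AND R4, R0: R4=1&6=0
after ADD R3, 4: R3=4+4=8
after ADD R0, 2: R0=6+2=8
CMP R0, 18  (cmp 8,18)
JLT L0: taken
after LOAD R4, [R3]: R4=M[8]=29
after AND R5, R4: R5=0&29=0
after XOR R4, 17: R4=29^17=12
after AND R4, R0: R4=12&8=8
after ADD R3, 4: R3=8+4=12
after ADD R0, 2: R0=8+2=10
CMP R0, 18  (cmp 10,18)
JLT L0: taken
after LOAD R4, [R3]: R4=M[12]=-4
after AND R5, R4: R5=0&(-4)=0
after XOR R4, 17: R4=(-4)^17=-19
after AND R4, R0: R4=(-19)&10=8
after ADD R3, 4: R3=12+4=16
after ADD R0, 2: R0=10+2=12
CMP R0, 18  (cmp 12,18)
JLT L0: taken
after LOAD R4, [R3]: R4=M[16]=19
after AND R5, R4: R5=0&19=0
after XOR R4, 17: R4=19^17=2
after AND R4, R0: R4=2&12=0
after ADD R3, 4: R3=16+4=20
after ADD R0, 2: R0=12+2=14
CMP R0, 18  (cmp 14,18)
JLT L0: taken
after LOAD R4, [R3]: R4=M[20]=4
after AND R5, R4: R5=0&4=0
after XOR R4, 17: R4=4^17=21
after AND R4, R0: R4=21&14=4
after ADD R3, 4: R3=20+4=24
after ADD R0, 2: R0=14+2=16
CMP R0, 18  (cmp 16,18)
JLT L0: taken
after LOAD R4, [R3]: R4=M[24]=15
after AND R5, R4: R5=0&15=0
after XOR R4, 17: R4=15^17=30
after AND R4, R0: R4=30&16=16
after ADD R3, 4: R3=24+4=28
after ADD R0, 2: R0=16+2=18
CMP R0, 18  (cmp 18,18)
JLT L0: not taken
after MUL R4, 10: R4=16*10=160
STORE R4, [24] → M[24]=160
halt.

28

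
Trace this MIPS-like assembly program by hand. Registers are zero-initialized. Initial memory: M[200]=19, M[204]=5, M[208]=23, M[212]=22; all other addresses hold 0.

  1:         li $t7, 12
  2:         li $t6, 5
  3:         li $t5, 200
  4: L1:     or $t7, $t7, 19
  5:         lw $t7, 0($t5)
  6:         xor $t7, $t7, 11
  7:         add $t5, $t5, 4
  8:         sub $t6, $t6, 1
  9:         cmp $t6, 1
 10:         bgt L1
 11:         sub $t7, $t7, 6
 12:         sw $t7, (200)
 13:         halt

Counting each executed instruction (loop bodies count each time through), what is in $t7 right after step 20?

$t7=12
$t6=5
$t5=200
$t7=12|19=31
$t7=M[200]=19
$t7=19^11=24
$t5=200+4=204
$t6=5-1=4
cmp $t6, 1  (cmp 4,1)
bgt L1: taken
$t7=24|19=27
$t7=M[204]=5
$t7=5^11=14
$t5=204+4=208
$t6=4-1=3
cmp $t6, 1  (cmp 3,1)
bgt L1: taken
$t7=14|19=31
$t7=M[208]=23
$t7=23^11=28
After step 20: $t7 = 28.

28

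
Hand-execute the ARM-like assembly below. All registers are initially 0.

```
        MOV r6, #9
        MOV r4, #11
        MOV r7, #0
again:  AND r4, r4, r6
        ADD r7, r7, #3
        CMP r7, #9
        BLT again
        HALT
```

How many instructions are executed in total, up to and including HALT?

16

MOV r6, #9 → r6=9
MOV r4, #11 → r4=11
MOV r7, #0 → r7=0
AND r4, r4, r6 → r4=11&9=9
ADD r7, r7, #3 → r7=0+3=3
CMP r7, #9  (cmp 3,9)
BLT again: taken
AND r4, r4, r6 → r4=9&9=9
ADD r7, r7, #3 → r7=3+3=6
CMP r7, #9  (cmp 6,9)
BLT again: taken
AND r4, r4, r6 → r4=9&9=9
ADD r7, r7, #3 → r7=6+3=9
CMP r7, #9  (cmp 9,9)
BLT again: not taken
halt.
Total executed instructions: 16.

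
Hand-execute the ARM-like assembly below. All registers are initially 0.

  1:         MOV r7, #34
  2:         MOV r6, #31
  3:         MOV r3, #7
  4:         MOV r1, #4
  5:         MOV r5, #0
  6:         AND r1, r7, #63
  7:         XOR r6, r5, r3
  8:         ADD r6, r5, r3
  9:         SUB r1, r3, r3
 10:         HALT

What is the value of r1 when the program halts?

0

r7=34
r6=31
r3=7
r1=4
r5=0
r1=34&63=34
r6=0^7=7
r6=0+7=7
r1=7-7=0
halt.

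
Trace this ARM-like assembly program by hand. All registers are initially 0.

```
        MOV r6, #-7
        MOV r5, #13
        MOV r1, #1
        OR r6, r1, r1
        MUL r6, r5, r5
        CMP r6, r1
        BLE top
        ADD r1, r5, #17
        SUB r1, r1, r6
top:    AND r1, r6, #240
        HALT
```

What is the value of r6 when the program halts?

169

r6=-7
r5=13
r1=1
r6=1|1=1
r6=13*13=169
CMP r6, r1  (cmp 169,1)
BLE top: not taken
r1=13+17=30
r1=30-169=-139
r1=169&240=160
halt.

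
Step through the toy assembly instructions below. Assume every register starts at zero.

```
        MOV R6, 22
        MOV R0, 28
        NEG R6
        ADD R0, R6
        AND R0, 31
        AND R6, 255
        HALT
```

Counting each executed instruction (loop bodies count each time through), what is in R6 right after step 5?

-22

MOV R6, 22 → R6=22
MOV R0, 28 → R0=28
NEG R6 → R6=-(22)=-22
ADD R0, R6 → R0=28+(-22)=6
AND R0, 31 → R0=6&31=6
After step 5: R6 = -22.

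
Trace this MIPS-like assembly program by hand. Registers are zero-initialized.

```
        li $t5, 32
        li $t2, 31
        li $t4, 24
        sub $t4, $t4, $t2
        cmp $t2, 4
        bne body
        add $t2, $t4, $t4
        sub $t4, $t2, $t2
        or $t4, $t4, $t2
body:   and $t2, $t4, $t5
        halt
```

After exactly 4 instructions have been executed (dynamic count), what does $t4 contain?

li $t5, 32 → $t5=32
li $t2, 31 → $t2=31
li $t4, 24 → $t4=24
sub $t4, $t4, $t2 → $t4=24-31=-7
After step 4: $t4 = -7.

-7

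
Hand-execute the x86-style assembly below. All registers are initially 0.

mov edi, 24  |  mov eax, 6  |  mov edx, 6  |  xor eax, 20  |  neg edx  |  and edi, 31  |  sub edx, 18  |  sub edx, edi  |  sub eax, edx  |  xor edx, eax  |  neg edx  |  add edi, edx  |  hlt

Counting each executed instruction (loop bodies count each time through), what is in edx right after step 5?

edi=24
eax=6
edx=6
eax=6^20=18
edx=-(6)=-6
After step 5: edx = -6.

-6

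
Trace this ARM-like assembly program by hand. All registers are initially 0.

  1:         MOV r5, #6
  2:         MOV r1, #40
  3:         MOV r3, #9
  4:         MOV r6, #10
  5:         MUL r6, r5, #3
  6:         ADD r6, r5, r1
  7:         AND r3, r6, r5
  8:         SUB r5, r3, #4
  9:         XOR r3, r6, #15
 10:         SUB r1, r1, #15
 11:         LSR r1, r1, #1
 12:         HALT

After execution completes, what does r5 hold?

2

after MOV r5, #6: r5=6
after MOV r1, #40: r1=40
after MOV r3, #9: r3=9
after MOV r6, #10: r6=10
after MUL r6, r5, #3: r6=6*3=18
after ADD r6, r5, r1: r6=6+40=46
after AND r3, r6, r5: r3=46&6=6
after SUB r5, r3, #4: r5=6-4=2
after XOR r3, r6, #15: r3=46^15=33
after SUB r1, r1, #15: r1=40-15=25
after LSR r1, r1, #1: r1=25>>1=12
halt.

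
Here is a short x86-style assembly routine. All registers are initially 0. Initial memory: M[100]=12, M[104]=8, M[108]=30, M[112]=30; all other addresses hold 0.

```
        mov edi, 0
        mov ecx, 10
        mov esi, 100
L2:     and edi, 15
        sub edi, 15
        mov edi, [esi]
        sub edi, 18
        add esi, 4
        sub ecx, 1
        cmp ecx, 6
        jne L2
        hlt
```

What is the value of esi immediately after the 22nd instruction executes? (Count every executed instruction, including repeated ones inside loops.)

108

after mov edi, 0: edi=0
after mov ecx, 10: ecx=10
after mov esi, 100: esi=100
after and edi, 15: edi=0&15=0
after sub edi, 15: edi=0-15=-15
after mov edi, [esi]: edi=M[100]=12
after sub edi, 18: edi=12-18=-6
after add esi, 4: esi=100+4=104
after sub ecx, 1: ecx=10-1=9
cmp ecx, 6  (cmp 9,6)
jne L2: taken
after and edi, 15: edi=(-6)&15=10
after sub edi, 15: edi=10-15=-5
after mov edi, [esi]: edi=M[104]=8
after sub edi, 18: edi=8-18=-10
after add esi, 4: esi=104+4=108
after sub ecx, 1: ecx=9-1=8
cmp ecx, 6  (cmp 8,6)
jne L2: taken
after and edi, 15: edi=(-10)&15=6
after sub edi, 15: edi=6-15=-9
after mov edi, [esi]: edi=M[108]=30
After step 22: esi = 108.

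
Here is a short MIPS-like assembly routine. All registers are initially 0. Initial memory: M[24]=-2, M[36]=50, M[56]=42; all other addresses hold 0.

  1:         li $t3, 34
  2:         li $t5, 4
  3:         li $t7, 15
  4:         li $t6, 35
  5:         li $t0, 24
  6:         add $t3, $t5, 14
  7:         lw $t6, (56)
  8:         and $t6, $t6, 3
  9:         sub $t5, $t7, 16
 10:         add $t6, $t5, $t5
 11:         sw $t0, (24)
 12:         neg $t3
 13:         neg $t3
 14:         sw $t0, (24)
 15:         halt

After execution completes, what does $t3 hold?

18

li $t3, 34 → $t3=34
li $t5, 4 → $t5=4
li $t7, 15 → $t7=15
li $t6, 35 → $t6=35
li $t0, 24 → $t0=24
add $t3, $t5, 14 → $t3=4+14=18
lw $t6, (56) → $t6=M[56]=42
and $t6, $t6, 3 → $t6=42&3=2
sub $t5, $t7, 16 → $t5=15-16=-1
add $t6, $t5, $t5 → $t6=(-1)+(-1)=-2
sw $t0, (24) → M[24]=24
neg $t3 → $t3=-(18)=-18
neg $t3 → $t3=-(-18)=18
sw $t0, (24) → M[24]=24
halt.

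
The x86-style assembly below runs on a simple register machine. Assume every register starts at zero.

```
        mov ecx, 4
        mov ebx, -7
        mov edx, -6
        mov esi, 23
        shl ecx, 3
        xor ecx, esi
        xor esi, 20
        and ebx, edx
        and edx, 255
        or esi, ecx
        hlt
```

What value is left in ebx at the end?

-8

mov ecx, 4 → ecx=4
mov ebx, -7 → ebx=-7
mov edx, -6 → edx=-6
mov esi, 23 → esi=23
shl ecx, 3 → ecx=4<<3=32
xor ecx, esi → ecx=32^23=55
xor esi, 20 → esi=23^20=3
and ebx, edx → ebx=(-7)&(-6)=-8
and edx, 255 → edx=(-6)&255=250
or esi, ecx → esi=3|55=55
halt.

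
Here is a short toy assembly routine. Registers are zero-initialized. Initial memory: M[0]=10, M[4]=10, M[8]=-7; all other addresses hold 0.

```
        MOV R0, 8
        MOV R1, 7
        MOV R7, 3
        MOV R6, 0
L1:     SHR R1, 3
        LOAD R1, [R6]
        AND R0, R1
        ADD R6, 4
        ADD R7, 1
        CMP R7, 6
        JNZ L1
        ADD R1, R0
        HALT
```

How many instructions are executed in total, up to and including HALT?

R0=8
R1=7
R7=3
R6=0
R1=7>>3=0
R1=M[0]=10
R0=8&10=8
R6=0+4=4
R7=3+1=4
CMP R7, 6  (cmp 4,6)
JNZ L1: taken
R1=10>>3=1
R1=M[4]=10
R0=8&10=8
R6=4+4=8
R7=4+1=5
CMP R7, 6  (cmp 5,6)
JNZ L1: taken
R1=10>>3=1
R1=M[8]=-7
R0=8&(-7)=8
R6=8+4=12
R7=5+1=6
CMP R7, 6  (cmp 6,6)
JNZ L1: not taken
R1=(-7)+8=1
halt.
Total executed instructions: 27.

27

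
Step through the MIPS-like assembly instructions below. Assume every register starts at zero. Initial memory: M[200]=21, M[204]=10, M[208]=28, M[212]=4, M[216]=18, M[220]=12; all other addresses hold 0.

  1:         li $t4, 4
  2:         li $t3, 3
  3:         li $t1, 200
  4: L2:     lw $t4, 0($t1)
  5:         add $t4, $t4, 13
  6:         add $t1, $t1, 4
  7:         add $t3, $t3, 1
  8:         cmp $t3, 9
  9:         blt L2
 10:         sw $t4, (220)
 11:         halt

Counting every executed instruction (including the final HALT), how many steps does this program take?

$t4=4
$t3=3
$t1=200
$t4=M[200]=21
$t4=21+13=34
$t1=200+4=204
$t3=3+1=4
cmp $t3, 9  (cmp 4,9)
blt L2: taken
$t4=M[204]=10
$t4=10+13=23
$t1=204+4=208
$t3=4+1=5
cmp $t3, 9  (cmp 5,9)
blt L2: taken
$t4=M[208]=28
$t4=28+13=41
$t1=208+4=212
$t3=5+1=6
cmp $t3, 9  (cmp 6,9)
blt L2: taken
$t4=M[212]=4
$t4=4+13=17
$t1=212+4=216
$t3=6+1=7
cmp $t3, 9  (cmp 7,9)
blt L2: taken
$t4=M[216]=18
$t4=18+13=31
$t1=216+4=220
$t3=7+1=8
cmp $t3, 9  (cmp 8,9)
blt L2: taken
$t4=M[220]=12
$t4=12+13=25
$t1=220+4=224
$t3=8+1=9
cmp $t3, 9  (cmp 9,9)
blt L2: not taken
sw $t4, (220) → M[220]=25
halt.
Total executed instructions: 41.

41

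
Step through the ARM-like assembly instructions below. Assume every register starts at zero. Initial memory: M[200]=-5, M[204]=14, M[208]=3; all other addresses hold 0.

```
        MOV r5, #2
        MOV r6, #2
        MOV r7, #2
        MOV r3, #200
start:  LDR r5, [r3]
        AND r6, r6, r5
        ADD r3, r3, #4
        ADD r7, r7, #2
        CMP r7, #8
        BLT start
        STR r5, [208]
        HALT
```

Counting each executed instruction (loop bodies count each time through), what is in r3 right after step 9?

MOV r5, #2 → r5=2
MOV r6, #2 → r6=2
MOV r7, #2 → r7=2
MOV r3, #200 → r3=200
LDR r5, [r3] → r5=M[200]=-5
AND r6, r6, r5 → r6=2&(-5)=2
ADD r3, r3, #4 → r3=200+4=204
ADD r7, r7, #2 → r7=2+2=4
CMP r7, #8  (cmp 4,8)
After step 9: r3 = 204.

204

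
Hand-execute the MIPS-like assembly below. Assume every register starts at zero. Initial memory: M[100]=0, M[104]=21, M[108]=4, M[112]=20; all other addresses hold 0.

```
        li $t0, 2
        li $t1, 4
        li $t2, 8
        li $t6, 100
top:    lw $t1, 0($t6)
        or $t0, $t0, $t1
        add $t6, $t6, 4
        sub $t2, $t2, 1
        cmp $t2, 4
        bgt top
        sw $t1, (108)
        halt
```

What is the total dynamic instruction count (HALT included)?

30

$t0=2
$t1=4
$t2=8
$t6=100
$t1=M[100]=0
$t0=2|0=2
$t6=100+4=104
$t2=8-1=7
cmp $t2, 4  (cmp 7,4)
bgt top: taken
$t1=M[104]=21
$t0=2|21=23
$t6=104+4=108
$t2=7-1=6
cmp $t2, 4  (cmp 6,4)
bgt top: taken
$t1=M[108]=4
$t0=23|4=23
$t6=108+4=112
$t2=6-1=5
cmp $t2, 4  (cmp 5,4)
bgt top: taken
$t1=M[112]=20
$t0=23|20=23
$t6=112+4=116
$t2=5-1=4
cmp $t2, 4  (cmp 4,4)
bgt top: not taken
sw $t1, (108) → M[108]=20
halt.
Total executed instructions: 30.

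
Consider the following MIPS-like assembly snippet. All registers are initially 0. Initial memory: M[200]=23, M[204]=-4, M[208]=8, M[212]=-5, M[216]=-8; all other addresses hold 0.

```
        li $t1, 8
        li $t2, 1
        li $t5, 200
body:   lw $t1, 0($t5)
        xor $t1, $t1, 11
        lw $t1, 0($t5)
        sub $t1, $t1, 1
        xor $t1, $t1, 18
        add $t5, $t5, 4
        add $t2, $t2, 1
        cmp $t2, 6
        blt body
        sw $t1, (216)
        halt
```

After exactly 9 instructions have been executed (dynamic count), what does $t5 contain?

after li $t1, 8: $t1=8
after li $t2, 1: $t2=1
after li $t5, 200: $t5=200
after lw $t1, 0($t5): $t1=M[200]=23
after xor $t1, $t1, 11: $t1=23^11=28
after lw $t1, 0($t5): $t1=M[200]=23
after sub $t1, $t1, 1: $t1=23-1=22
after xor $t1, $t1, 18: $t1=22^18=4
after add $t5, $t5, 4: $t5=200+4=204
After step 9: $t5 = 204.

204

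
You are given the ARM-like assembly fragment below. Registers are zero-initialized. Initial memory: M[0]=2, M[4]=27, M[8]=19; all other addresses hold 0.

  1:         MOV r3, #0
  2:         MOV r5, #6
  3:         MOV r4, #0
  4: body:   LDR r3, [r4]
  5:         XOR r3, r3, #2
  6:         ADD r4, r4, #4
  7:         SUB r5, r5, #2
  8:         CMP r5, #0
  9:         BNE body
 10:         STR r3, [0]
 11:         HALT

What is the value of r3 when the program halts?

r3=0
r5=6
r4=0
r3=M[0]=2
r3=2^2=0
r4=0+4=4
r5=6-2=4
CMP r5, #0  (cmp 4,0)
BNE body: taken
r3=M[4]=27
r3=27^2=25
r4=4+4=8
r5=4-2=2
CMP r5, #0  (cmp 2,0)
BNE body: taken
r3=M[8]=19
r3=19^2=17
r4=8+4=12
r5=2-2=0
CMP r5, #0  (cmp 0,0)
BNE body: not taken
STR r3, [0] → M[0]=17
halt.

17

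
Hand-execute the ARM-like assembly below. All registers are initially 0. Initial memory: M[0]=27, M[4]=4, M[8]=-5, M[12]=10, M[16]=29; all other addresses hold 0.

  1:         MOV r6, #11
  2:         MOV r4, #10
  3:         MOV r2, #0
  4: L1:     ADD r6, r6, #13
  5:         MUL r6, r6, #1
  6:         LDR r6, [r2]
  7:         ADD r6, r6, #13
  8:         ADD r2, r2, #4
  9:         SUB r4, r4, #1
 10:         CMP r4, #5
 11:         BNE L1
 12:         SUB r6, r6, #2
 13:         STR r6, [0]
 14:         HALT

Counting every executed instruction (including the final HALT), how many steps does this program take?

46

MOV r6, #11 → r6=11
MOV r4, #10 → r4=10
MOV r2, #0 → r2=0
ADD r6, r6, #13 → r6=11+13=24
MUL r6, r6, #1 → r6=24*1=24
LDR r6, [r2] → r6=M[0]=27
ADD r6, r6, #13 → r6=27+13=40
ADD r2, r2, #4 → r2=0+4=4
SUB r4, r4, #1 → r4=10-1=9
CMP r4, #5  (cmp 9,5)
BNE L1: taken
ADD r6, r6, #13 → r6=40+13=53
MUL r6, r6, #1 → r6=53*1=53
LDR r6, [r2] → r6=M[4]=4
ADD r6, r6, #13 → r6=4+13=17
ADD r2, r2, #4 → r2=4+4=8
SUB r4, r4, #1 → r4=9-1=8
CMP r4, #5  (cmp 8,5)
BNE L1: taken
ADD r6, r6, #13 → r6=17+13=30
MUL r6, r6, #1 → r6=30*1=30
LDR r6, [r2] → r6=M[8]=-5
ADD r6, r6, #13 → r6=(-5)+13=8
ADD r2, r2, #4 → r2=8+4=12
SUB r4, r4, #1 → r4=8-1=7
CMP r4, #5  (cmp 7,5)
BNE L1: taken
ADD r6, r6, #13 → r6=8+13=21
MUL r6, r6, #1 → r6=21*1=21
LDR r6, [r2] → r6=M[12]=10
ADD r6, r6, #13 → r6=10+13=23
ADD r2, r2, #4 → r2=12+4=16
SUB r4, r4, #1 → r4=7-1=6
CMP r4, #5  (cmp 6,5)
BNE L1: taken
ADD r6, r6, #13 → r6=23+13=36
MUL r6, r6, #1 → r6=36*1=36
LDR r6, [r2] → r6=M[16]=29
ADD r6, r6, #13 → r6=29+13=42
ADD r2, r2, #4 → r2=16+4=20
SUB r4, r4, #1 → r4=6-1=5
CMP r4, #5  (cmp 5,5)
BNE L1: not taken
SUB r6, r6, #2 → r6=42-2=40
STR r6, [0] → M[0]=40
halt.
Total executed instructions: 46.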